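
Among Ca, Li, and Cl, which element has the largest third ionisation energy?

The third ionization energy removes an electron from the +2 ion. For each element: Ca²⁺ is the bare [Ar] core; Li²⁺ is already 1 electron into the core; Cl²⁺ still has 5 valence electrons.
Core electrons are held far more tightly than valence electrons, so Ca and Li top the IE_3 order.
The numbers (kJ/mol): Ca 4912, Li 11815, Cl 3822.
Overall IE_3 order: Cl < Ca < Li.

Li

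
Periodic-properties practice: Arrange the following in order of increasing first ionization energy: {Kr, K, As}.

K < As < Kr

K is in period 4, group 1; As is in period 4, group 15; Kr is in period 4, group 18.
IE₁ increases left→right with effective nuclear charge and decreases top→bottom as the valence shell moves farther out.
All lie in period 4, so first ionization energy increases left to right.
So from lowest to highest: K < As < Kr.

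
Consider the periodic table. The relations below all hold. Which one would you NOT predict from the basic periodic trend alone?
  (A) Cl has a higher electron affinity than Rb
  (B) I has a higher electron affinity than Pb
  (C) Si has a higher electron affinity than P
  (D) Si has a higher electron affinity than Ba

(C)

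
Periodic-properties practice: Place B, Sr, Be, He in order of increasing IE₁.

Sr < B < Be < He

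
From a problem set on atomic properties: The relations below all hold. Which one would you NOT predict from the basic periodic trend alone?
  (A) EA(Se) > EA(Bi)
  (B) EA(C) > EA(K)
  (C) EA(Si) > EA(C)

The general trend: electron affinity increases across a period and decreases down a group.
(A) Se (period 4, group 16) vs Bi (period 6, group 15): the stated order agrees with the simple trend.
(B) C (period 2, group 14) vs K (period 4, group 1): the stated order agrees with the simple trend.
(C) Si (period 3, group 14) vs C (period 2, group 14): the stated order contradicts the simple trend.
The exception is (C): Si's larger, more diffuse 3p orbitals accept an added electron slightly more readily than C's compact 2p.

(C)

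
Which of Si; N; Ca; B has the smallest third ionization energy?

Si

The third ionization energy removes an electron from the +2 ion. For each element: Si²⁺ still has 2 valence electrons; N²⁺ still has 3 valence electrons; Ca²⁺ is the bare [Ar] core; B²⁺ still has 1 valence electron.
Pulling an electron out of a noble-gas core costs far more than removing a remaining valence electron, so Ca sits at the high end of IE_3.
Valence configurations: Si²⁺ [Ne]3s², N²⁺ [He]2s²2p¹, B²⁺ [He]2s¹.
Tabulated IE_3 (kJ/mol): Si 3232, N 4578, Ca 4912, B 3660.
Overall IE_3 order: Si < B < N < Ca.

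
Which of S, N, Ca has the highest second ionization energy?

N

IE_2 is the cost of taking one more electron from the +1 cation: S⁺ still has 5 valence electrons; N⁺ still has 4 valence electrons; Ca⁺ still has 1 valence electron.
All are still removing valence electrons, so compare the +1 ions as you would atoms: IE_2 generally rises across a period (higher Z_eff) and falls down a group (larger shell), subject to the usual subshell exceptions.
Valence configurations: S⁺ [Ne]3s²3p³, N⁺ [He]2s²2p², Ca⁺ [Ar]4s¹.
The numbers (kJ/mol): S 2252, N 2856, Ca 1145.
Putting it together, IE_2: Ca < S < N.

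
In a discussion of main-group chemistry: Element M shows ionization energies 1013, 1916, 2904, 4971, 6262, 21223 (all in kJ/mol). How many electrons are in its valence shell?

Look for the largest jump between consecutive ionization energies: IE6/IE5 ≈ 3.4, far larger than any earlier ratio.
That jump marks the point where a core electron is being removed. So the atom has 5 valence electrons.

5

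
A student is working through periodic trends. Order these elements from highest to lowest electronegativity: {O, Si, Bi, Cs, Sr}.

O is in period 2, group 16; Si is in period 3, group 14; Sr is in period 5, group 2; Cs is in period 6, group 1; Bi is in period 6, group 15.
Smaller atoms with higher effective nuclear charge are more electronegative.
Here both period and group differ, so the two effects have to be weighed against each other.
Sr > Cs: relative to Cs, both the across-period and down-group shifts push Sr's electronegativity up.
Si > Sr: relative to Sr, both the across-period and down-group shifts push Si's electronegativity up.
Bi > Si: period and group pull opposite ways; the across-period shift dominates (2.02 vs 1.90).
O > Bi: relative to Bi, both the across-period and down-group shifts push O's electronegativity up.
Approximate values (Pauling): O 3.44, Si 1.90, Sr 0.95, Cs 0.79, Bi 2.02.
So from highest to lowest: O > Bi > Si > Sr > Cs.

O > Bi > Si > Sr > Cs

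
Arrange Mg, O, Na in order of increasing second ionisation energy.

After 1 electron has been removed, what remains? Mg⁺ still has 1 valence electron; O⁺ still has 5 valence electrons; Na⁺ is the bare [Ne] core.
Core electrons are held far more tightly than valence electrons, so Na tops the IE_2 order.
Valence configurations: Mg⁺ [Ne]3s¹, O⁺ [He]2s²2p³.
Approximate IE_2 values (kJ/mol): Mg 1451, O 3388, Na 4562.
Hence IE_2: Mg < O < Na.

Mg < O < Na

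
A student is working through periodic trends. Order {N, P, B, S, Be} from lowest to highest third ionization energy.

P, S, B, N, Be

Consider each +2 ion: N²⁺ still has 3 valence electrons; P²⁺ still has 3 valence electrons; B²⁺ still has 1 valence electron; S²⁺ still has 4 valence electrons; Be²⁺ is the bare [He] core.
Pulling an electron out of a noble-gas core costs far more than removing a remaining valence electron, so Be sits at the high end of IE_3.
Valence configurations: N²⁺ [He]2s²2p¹, P²⁺ [Ne]3s²3p¹, B²⁺ [He]2s¹, S²⁺ [Ne]3s²3p².
The numbers (kJ/mol): N 4578, P 2914, B 3660, S 3357, Be 14849.
Hence IE_3: P < S < B < N < Be.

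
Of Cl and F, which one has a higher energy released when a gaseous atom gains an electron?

Cl

F is in period 2, group 17; Cl is in period 3, group 17.
Electron affinity generally becomes more exothermic across a period toward the halogens and less exothermic down a group.
All are in group 17; the group trend (electron affinity increases up the group) applies, with the exception below.
Note the exception: Cl has a higher electron affinity than F, contrary to the simple trend — F's small 2p subshell makes the incoming electron feel strong e⁻–e⁻ repulsion, so Cl actually releases more energy on gaining an electron.
Tabulated electron affinity (kJ/mol): F 328, Cl 349.
So Cl has the higher energy released when a gaseous atom gains an electron (Cl > F).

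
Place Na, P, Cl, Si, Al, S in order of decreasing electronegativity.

Na is in period 3, group 1; Al is in period 3, group 13; Si is in period 3, group 14; P is in period 3, group 15; S is in period 3, group 16; Cl is in period 3, group 17.
Electronegativity increases across a period and decreases down a group, tracking effective nuclear charge and atomic size.
All lie in period 3, so electronegativity increases left to right.
So from highest to lowest: Cl > S > P > Si > Al > Na.

Cl > S > P > Si > Al > Na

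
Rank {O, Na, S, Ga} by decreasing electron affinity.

S > O > Na > Ga

O is in period 2, group 16; Na is in period 3, group 1; S is in period 3, group 16; Ga is in period 4, group 13.
EA tends to increase across a period and decrease down a group, though the pattern is less regular than for IE or radius.
Neither a single period nor a single group — weigh both effects.
Na > Ga: period and group pull opposite ways; the down-group shift dominates (53 vs 29 kJ/mol).
O > Na: both effects reinforce here, so O is clearly the higher of the two.
S > O: this pair runs against the simple trend — see the exception note.
Note the exception: S has a higher electron affinity than O, contrary to the simple trend — the compact 2p subshell of O repels the added electron more than S's larger 3p does.
For reference (kJ/mol): O 141, Na 53, S 200, Ga 29.
So from highest to lowest: S > O > Na > Ga.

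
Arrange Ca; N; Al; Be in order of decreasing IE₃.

IE_3 is the cost of taking one more electron from the +2 cation: Ca²⁺ is the bare [Ar] core; N²⁺ still has 3 valence electrons; Al²⁺ still has 1 valence electron; Be²⁺ is the bare [He] core.
Pulling an electron out of a noble-gas core costs far more than removing a remaining valence electron, so Ca and Be sit at the high end of IE_3.
Valence configurations: N²⁺ [He]2s²2p¹, Al²⁺ [Ne]3s¹.
Tabulated IE_3 (kJ/mol): Ca 4912, N 4578, Al 2745, Be 14849.
Hence IE_3: Al < N < Ca < Be.

Be > Ca > N > Al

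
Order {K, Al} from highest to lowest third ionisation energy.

IE_3 is the cost of taking one more electron from the +2 cation: K²⁺ is already 1 electron into the core; Al²⁺ still has 1 valence electron.
Breaking into a closed-shell core is much more expensive than removing a leftover valence electron — K has the largest IE_3 here.
Approximate IE_3 values (kJ/mol): K 4420, Al 2745.
So the third ionization energies run Al < K.

K, Al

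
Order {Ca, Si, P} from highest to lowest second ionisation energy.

P > Si > Ca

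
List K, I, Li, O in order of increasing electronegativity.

K < Li < I < O

Li is in period 2, group 1; O is in period 2, group 16; K is in period 4, group 1; I is in period 5, group 17.
Electronegativity increases across a period and decreases down a group, tracking effective nuclear charge and atomic size.
These span different periods and groups, so the two trends combine.
Li > K: Li sits above K in group 1, so the down-group effect alone puts Li higher.
I > Li: period and group pull opposite ways; the across-period shift dominates (2.66 vs 0.98).
O > I: the two effects oppose for this pair; the down-group effect wins (3.44 vs 2.66).
For reference (Pauling): Li 0.98, O 3.44, K 0.82, I 2.66.
So from lowest to highest: K < Li < I < O.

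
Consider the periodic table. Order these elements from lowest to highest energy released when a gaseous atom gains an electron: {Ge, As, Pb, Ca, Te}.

Ca is in period 4, group 2; Ge is in period 4, group 14; As is in period 4, group 15; Te is in period 5, group 16; Pb is in period 6, group 14.
Electron affinity generally becomes more exothermic across a period toward the halogens and less exothermic down a group.
Here both period and group differ, so the two effects have to be weighed against each other.
Pb > Ca: period and group pull opposite ways; the across-period shift dominates (35 vs 2 kJ/mol).
As > Pb: relative to Pb, both the across-period and down-group shifts push As's electron affinity up.
Ge > As: this pair runs against the simple trend — see the exception note.
Te > Ge: period and group pull opposite ways; the across-period shift dominates (190 vs 119 kJ/mol).
Note the exception: Ge has a higher electron affinity than As, contrary to the simple trend — adding an electron to As's half-filled 4p³ is unfavourable, so Ge (4p²) has the more exothermic EA.
For reference (kJ/mol): Ca 2, Ge 119, As 78, Te 190, Pb 35.
So from lowest to highest: Ca < Pb < As < Ge < Te.

Ca < Pb < As < Ge < Te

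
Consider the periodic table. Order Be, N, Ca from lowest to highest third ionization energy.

N < Ca < Be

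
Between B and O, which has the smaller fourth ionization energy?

Consider each +3 ion: B³⁺ is the bare [He] core; O³⁺ still has 3 valence electrons.
Breaking into a closed-shell core is much more expensive than removing a leftover valence electron — B has the largest IE_4 here.
Tabulated IE_4 (kJ/mol): B 25026, O 7469.
Putting it together, IE_4: O < B.

O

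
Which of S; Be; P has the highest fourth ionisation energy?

Be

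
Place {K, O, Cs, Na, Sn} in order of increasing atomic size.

O is in period 2, group 16; Na is in period 3, group 1; K is in period 4, group 1; Sn is in period 5, group 14; Cs is in period 6, group 1.
Across a period the added protons contract the valence shell; down a group each new principal shell makes the atom larger.
These span different periods and groups, so the two trends combine.
Sn > O: both effects reinforce here, so Sn is clearly the larger of the two.
Na > Sn: period and group pull opposite ways; the across-period shift dominates (155 vs 140 pm).
K > Na: they share group 1; the group trend gives K the larger value.
Cs > K: Cs sits below K in group 1, so the down-group effect alone puts Cs larger.
Approximate values (pm): O 63, Na 155, K 196, Sn 140, Cs 232.
So from smallest to largest: O < Sn < Na < K < Cs.

O < Sn < Na < K < Cs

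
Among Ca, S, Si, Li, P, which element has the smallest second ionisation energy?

Ca

The second ionization energy removes an electron from the +1 ion. For each element: Ca⁺ still has 1 valence electron; S⁺ still has 5 valence electrons; Si⁺ still has 3 valence electrons; Li⁺ is the bare [He] core; P⁺ still has 4 valence electrons.
Breaking into a closed-shell core is much more expensive than removing a leftover valence electron — Li has the largest IE_2 here.
Valence configurations: Ca⁺ [Ar]4s¹, S⁺ [Ne]3s²3p³, Si⁺ [Ne]3s²3p¹, P⁺ [Ne]3s²3p².
The numbers (kJ/mol): Ca 1145, S 2252, Si 1577, Li 7298, P 1907.
Hence IE_2: Ca < Si < P < S < Li.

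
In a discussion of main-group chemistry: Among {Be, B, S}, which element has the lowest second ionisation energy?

After 1 electron has been removed, what remains? Be⁺ still has 1 valence electron; B⁺ still has 2 valence electrons; S⁺ still has 5 valence electrons.
All are still removing valence electrons, so compare the +1 ions as you would atoms: IE_2 generally rises across a period (higher Z_eff) and falls down a group (larger shell), subject to the usual subshell exceptions.
Valence configurations: Be⁺ [He]2s¹, B⁺ [He]2s², S⁺ [Ne]3s²3p³.
Approximate IE_2 values (kJ/mol): Be 1757, B 2427, S 2252.
Overall IE_2 order: Be < S < B.

Be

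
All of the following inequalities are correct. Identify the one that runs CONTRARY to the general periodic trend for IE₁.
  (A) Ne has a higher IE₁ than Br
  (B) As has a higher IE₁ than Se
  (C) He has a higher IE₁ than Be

(B)

The general trend: IE₁ increases across a period and decreases down a group.
(A) Ne (period 2, group 18) vs Br (period 4, group 17): the stated order agrees with the simple trend.
(B) As (period 4, group 15) vs Se (period 4, group 16): the stated order contradicts the simple trend.
(C) He (period 1, group 18) vs Be (period 2, group 2): the stated order agrees with the simple trend.
The exception is (B): Se (4p⁴) ionizes more easily than half-filled As (4p³).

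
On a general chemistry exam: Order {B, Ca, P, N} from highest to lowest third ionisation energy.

Ca > N > B > P

After 2 electrons have been removed, what remains? B²⁺ still has 1 valence electron; Ca²⁺ is the bare [Ar] core; P²⁺ still has 3 valence electrons; N²⁺ still has 3 valence electrons.
Core electrons are held far more tightly than valence electrons, so Ca tops the IE_3 order.
Valence configurations: B²⁺ [He]2s¹, P²⁺ [Ne]3s²3p¹, N²⁺ [He]2s²2p¹.
The numbers (kJ/mol): B 3660, Ca 4912, P 2914, N 4578.
So the third ionization energies run P < B < N < Ca.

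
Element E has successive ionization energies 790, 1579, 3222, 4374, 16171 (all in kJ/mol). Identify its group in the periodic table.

Group 14

Look for the largest jump between consecutive ionization energies: IE5/IE4 ≈ 3.7, far larger than any earlier ratio.
That jump marks the point where a core electron is being removed. So the atom has 4 valence electrons.
A main-group element with 4 valence electrons is in group 14.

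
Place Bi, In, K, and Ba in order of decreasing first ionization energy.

K is in period 4, group 1; In is in period 5, group 13; Ba is in period 6, group 2; Bi is in period 6, group 15.
Removing the outermost electron gets harder across a period and easier down a group.
Neither a single period nor a single group — weigh both effects.
Ba > K: the two effects oppose for this pair; the across-period effect wins (503 vs 419 kJ/mol).
In > Ba: relative to Ba, both the across-period and down-group shifts push In's first ionization energy up.
Bi > In: period and group pull opposite ways; the across-period shift dominates (703 vs 558 kJ/mol).
Approximate values (kJ/mol): K 419, In 558, Ba 503, Bi 703.
So from highest to lowest: Bi > In > Ba > K.

Bi > In > Ba > K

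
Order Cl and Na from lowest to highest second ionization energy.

The second ionization energy removes an electron from the +1 ion. For each element: Cl⁺ still has 6 valence electrons; Na⁺ is the bare [Ne] core.
Breaking into a closed-shell core is much more expensive than removing a leftover valence electron — Na has the largest IE_2 here.
Tabulated IE_2 (kJ/mol): Cl 2298, Na 4562.
Overall IE_2 order: Cl < Na.

Cl < Na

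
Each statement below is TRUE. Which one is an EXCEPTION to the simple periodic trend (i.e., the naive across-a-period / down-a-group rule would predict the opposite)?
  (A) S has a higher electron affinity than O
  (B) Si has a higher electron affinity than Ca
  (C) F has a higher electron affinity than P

The general trend: electron affinity increases across a period and decreases down a group.
(A) S (period 3, group 16) vs O (period 2, group 16): the stated order contradicts the simple trend.
(B) Si (period 3, group 14) vs Ca (period 4, group 2): the stated order agrees with the simple trend.
(C) F (period 2, group 17) vs P (period 3, group 15): the stated order agrees with the simple trend.
The exception is (A): the compact 2p subshell of O repels the added electron more than S's larger 3p does.

(A)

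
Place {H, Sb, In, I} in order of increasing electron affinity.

H is in period 1, group 1; In is in period 5, group 13; Sb is in period 5, group 15; I is in period 5, group 17.
Atoms with high Z_eff and room in the valence shell (especially the halogens) have the most exothermic electron affinities.
Here both period and group differ, so the two effects have to be weighed against each other.
H > In: period and group pull opposite ways; the down-group shift dominates (73 vs 29 kJ/mol).
Sb > H: the two effects oppose for this pair; the across-period effect wins (103 vs 73 kJ/mol).
I > Sb: I lies to the right of Sb in period 5, so the across-period effect alone puts I higher.
Tabulated electron affinity (kJ/mol): H 73, In 29, Sb 103, I 295.
So from lowest to highest: In < H < Sb < I.

In < H < Sb < I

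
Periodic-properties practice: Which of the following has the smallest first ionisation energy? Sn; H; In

H is in period 1, group 1; In is in period 5, group 13; Sn is in period 5, group 14.
Removing the outermost electron gets harder across a period and easier down a group.
These span different periods and groups, so the two trends combine.
Sn > In: both are in period 5; the period trend gives Sn the larger value.
H > Sn: the two effects oppose for this pair; the down-group effect wins (1312 vs 709 kJ/mol).
Approximate values (kJ/mol): H 1312, In 558, Sn 709.
The smallest first ionisation energy among these belongs to In.

In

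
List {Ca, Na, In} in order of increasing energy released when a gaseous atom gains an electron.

Ca, In, Na

Na is in period 3, group 1; Ca is in period 4, group 2; In is in period 5, group 13.
Adding an electron releases more energy for atoms nearer the top right (short of the noble gases).
These sit on a diagonal, where the across-period and down-group effects partly cancel.
In > Ca: period and group pull opposite ways; the across-period shift dominates (29 vs 2 kJ/mol).
Na > In: period and group pull opposite ways; the down-group shift dominates (53 vs 29 kJ/mol).
For reference (kJ/mol): Na 53, Ca 2, In 29.
So from lowest to highest: Ca < In < Na.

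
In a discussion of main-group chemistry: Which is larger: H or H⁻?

Forming H⁻ adds 1 electron to H. More electron–electron repulsion in the same shell, with unchanged nuclear charge, lets the cloud expand.
An anion is larger than its parent atom: H⁻ > H.

H⁻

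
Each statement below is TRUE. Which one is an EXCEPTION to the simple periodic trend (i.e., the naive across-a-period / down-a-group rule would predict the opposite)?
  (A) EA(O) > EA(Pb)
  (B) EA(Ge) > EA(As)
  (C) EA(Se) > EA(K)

The general trend: electron affinity increases across a period and decreases down a group.
(A) O (period 2, group 16) vs Pb (period 6, group 14): the stated order agrees with the simple trend.
(B) Ge (period 4, group 14) vs As (period 4, group 15): the stated order contradicts the simple trend.
(C) Se (period 4, group 16) vs K (period 4, group 1): the stated order agrees with the simple trend.
The exception is (B): adding an electron to As's half-filled 4p³ is unfavourable, so Ge (4p²) has the more exothermic EA.

(B)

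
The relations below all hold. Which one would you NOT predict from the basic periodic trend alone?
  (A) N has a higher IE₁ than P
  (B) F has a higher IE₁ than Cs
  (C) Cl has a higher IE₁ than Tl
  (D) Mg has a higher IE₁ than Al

(D)

The general trend: IE₁ increases across a period and decreases down a group.
(A) N (period 2, group 15) vs P (period 3, group 15): the stated order agrees with the simple trend.
(B) F (period 2, group 17) vs Cs (period 6, group 1): the stated order agrees with the simple trend.
(C) Cl (period 3, group 17) vs Tl (period 6, group 13): the stated order agrees with the simple trend.
(D) Mg (period 3, group 2) vs Al (period 3, group 13): the stated order contradicts the simple trend.
The exception is (D): Al's single 3p electron is easier to remove than one from Mg's filled 3s².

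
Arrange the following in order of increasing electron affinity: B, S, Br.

B < S < Br

B is in period 2, group 13; S is in period 3, group 16; Br is in period 4, group 17.
Electron affinity generally becomes more exothermic across a period toward the halogens and less exothermic down a group.
These span different periods and groups, so the two trends combine.
S > B: the two effects oppose for this pair; the across-period effect wins (200 vs 27 kJ/mol).
Br > S: the two effects oppose for this pair; the across-period effect wins (325 vs 200 kJ/mol).
Tabulated electron affinity (kJ/mol): B 27, S 200, Br 325.
So from lowest to highest: B < S < Br.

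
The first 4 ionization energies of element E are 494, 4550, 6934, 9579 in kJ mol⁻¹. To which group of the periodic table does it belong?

Look for the largest jump between consecutive ionization energies: IE2/IE1 ≈ 9.2, far larger than any earlier ratio.
That jump marks the point where a core electron is being removed. So the atom has 1 valence electron.
A main-group element with 1 valence electron is in group 1.

Group 1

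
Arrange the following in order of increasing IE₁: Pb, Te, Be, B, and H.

H is in period 1, group 1; Be is in period 2, group 2; B is in period 2, group 13; Te is in period 5, group 16; Pb is in period 6, group 14.
IE₁ increases left→right with effective nuclear charge and decreases top→bottom as the valence shell moves farther out.
These span different periods and groups, so the two trends combine.
B > Pb: period and group pull opposite ways; the down-group shift dominates (801 vs 716 kJ/mol).
Te > B: period and group pull opposite ways; the across-period shift dominates (869 vs 801 kJ/mol).
Be > Te: period and group pull opposite ways; the down-group shift dominates (900 vs 869 kJ/mol).
H > Be: period and group pull opposite ways; the down-group shift dominates (1312 vs 900 kJ/mol).
Note the exception: Be has a higher first ionization energy than B, contrary to the simple trend — removing B's lone 2p electron is easier than breaking Be's filled 2s².
Tabulated first ionization energy (kJ/mol): H 1312, Be 900, B 801, Te 869, Pb 716.
So from lowest to highest: Pb < B < Te < Be < H.

Pb, B, Te, Be, H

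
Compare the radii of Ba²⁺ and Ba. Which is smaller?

Forming Ba²⁺ removes 2 electrons from Ba. Fewer electrons for the same nuclear charge means less shielding and a higher Z_eff on the remaining electrons, and for main-group metals the entire outer shell is lost.
A cation is smaller than its parent atom: Ba²⁺ < Ba.

Ba²⁺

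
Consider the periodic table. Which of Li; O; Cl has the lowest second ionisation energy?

Consider each +1 ion: Li⁺ is the bare [He] core; O⁺ still has 5 valence electrons; Cl⁺ still has 6 valence electrons.
Core electrons are held far more tightly than valence electrons, so Li tops the IE_2 order.
Valence configurations: O⁺ [He]2s²2p³, Cl⁺ [Ne]3s²3p⁴.
Approximate IE_2 values (kJ/mol): Li 7298, O 3388, Cl 2298.
So the second ionization energies run Cl < O < Li.

Cl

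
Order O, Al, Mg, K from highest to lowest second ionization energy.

O, K, Al, Mg

Consider each +1 ion: O⁺ still has 5 valence electrons; Al⁺ still has 2 valence electrons; Mg⁺ still has 1 valence electron; K⁺ is the bare [Ar] core.
Usually core removal costs more than valence removal, but here the competition is close: a tightly held n=2 valence electron can cost more to remove than an n=3 core electron, so the actual values have to decide it.
Valence configurations: O⁺ [He]2s²2p³, Al⁺ [Ne]3s², Mg⁺ [Ne]3s¹.
Approximate IE_2 values (kJ/mol): O 3388, Al 1817, Mg 1451, K 3052.
Overall IE_2 order: Mg < Al < K < O.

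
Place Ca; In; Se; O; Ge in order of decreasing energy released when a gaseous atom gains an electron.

Se > O > Ge > In > Ca

O is in period 2, group 16; Ca is in period 4, group 2; Ge is in period 4, group 14; Se is in period 4, group 16; In is in period 5, group 13.
EA tends to increase across a period and decrease down a group, though the pattern is less regular than for IE or radius.
Here both period and group differ, so the two effects have to be weighed against each other.
In > Ca: the two effects oppose for this pair; the across-period effect wins (29 vs 2 kJ/mol).
Ge > In: both effects reinforce here, so Ge is clearly the higher of the two.
O > Ge: both effects reinforce here, so O is clearly the higher of the two.
Se > O: this pair runs against the simple trend — see the exception note.
Note the exception: Se has a higher electron affinity than O, contrary to the simple trend — O's compact 2p subshell gives strong electron–electron repulsion on the added electron.
Approximate values (kJ/mol): O 141, Ca 2, Ge 119, Se 195, In 29.
So from highest to lowest: Se > O > Ge > In > Ca.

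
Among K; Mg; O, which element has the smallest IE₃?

K

IE_3 is the cost of taking one more electron from the +2 cation: K²⁺ is already 1 electron into the core; Mg²⁺ is the bare [Ne] core; O²⁺ still has 4 valence electrons.
Usually core removal costs more than valence removal, but here the competition is close: a tightly held n=2 valence electron can cost more to remove than an n=3 core electron, so the actual values have to decide it.
The numbers (kJ/mol): K 4420, Mg 7733, O 5300.
Hence IE_3: K < O < Mg.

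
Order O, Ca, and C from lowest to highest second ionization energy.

Ca < C < O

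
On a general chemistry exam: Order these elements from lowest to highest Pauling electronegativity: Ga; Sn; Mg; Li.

Li, Mg, Ga, Sn

Electronegativity increases across a period and decreases down a group, tracking effective nuclear charge and atomic size.
These sit on a diagonal, where the across-period and down-group effects partly cancel.
Mg > Li: the two effects oppose for this pair; the across-period effect wins (1.31 vs 0.98).
Ga > Mg: period and group pull opposite ways; the across-period shift dominates (1.81 vs 1.31).
Sn > Ga: period and group pull opposite ways; the across-period shift dominates (1.96 vs 1.81).
For reference (Pauling): Li 0.98, Mg 1.31, Ga 1.81, Sn 1.96.
So from lowest to highest: Li < Mg < Ga < Sn.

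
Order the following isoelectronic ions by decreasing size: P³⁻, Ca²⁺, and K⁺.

P³⁻ > K⁺ > Ca²⁺

All of these have 18 electrons, so size is governed by nuclear charge alone: the more protons, the stronger the pull on the same electron cloud, and the smaller the ion.
Nuclear charges: Ca²⁺ (Z=20), K⁺ (Z=19), P³⁻ (Z=15).
Largest to smallest: P³⁻ > K⁺ > Ca²⁺.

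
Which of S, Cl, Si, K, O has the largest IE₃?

IE_3 is the cost of taking one more electron from the +2 cation: S²⁺ still has 4 valence electrons; Cl²⁺ still has 5 valence electrons; Si²⁺ still has 2 valence electrons; K²⁺ is already 1 electron into the core; O²⁺ still has 4 valence electrons.
Usually core removal costs more than valence removal, but here the competition is close: a tightly held n=2 valence electron can cost more to remove than an n=3 core electron, so the actual values have to decide it.
Valence configurations: S²⁺ [Ne]3s²3p², Cl²⁺ [Ne]3s²3p³, Si²⁺ [Ne]3s², O²⁺ [He]2s²2p².
Tabulated IE_3 (kJ/mol): S 3357, Cl 3822, Si 3232, K 4420, O 5300.
Putting it together, IE_3: Si < S < Cl < K < O.

O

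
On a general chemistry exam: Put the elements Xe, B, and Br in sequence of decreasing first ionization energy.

B is in period 2, group 13; Br is in period 4, group 17; Xe is in period 5, group 18.
IE₁ increases left→right with effective nuclear charge and decreases top→bottom as the valence shell moves farther out.
These span different periods and groups, so the two trends combine.
Br > B: period and group pull opposite ways; the across-period shift dominates (1140 vs 801 kJ/mol).
Xe > Br: period and group pull opposite ways; the across-period shift dominates (1170 vs 1140 kJ/mol).
For reference (kJ/mol): B 801, Br 1140, Xe 1170.
So from highest to lowest: Xe > Br > B.

Xe > Br > B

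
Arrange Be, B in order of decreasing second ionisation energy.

IE_2 is the cost of taking one more electron from the +1 cation: Be⁺ still has 1 valence electron; B⁺ still has 2 valence electrons.
All are still removing valence electrons, so compare the +1 ions as you would atoms: IE_2 generally rises across a period (higher Z_eff) and falls down a group (larger shell), subject to the usual subshell exceptions.
Valence configurations: Be⁺ [He]2s¹, B⁺ [He]2s².
The numbers (kJ/mol): Be 1757, B 2427.
Putting it together, IE_2: Be < B.

B > Be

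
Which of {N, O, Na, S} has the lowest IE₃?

After 2 electrons have been removed, what remains? N²⁺ still has 3 valence electrons; O²⁺ still has 4 valence electrons; Na²⁺ is already 1 electron into the core; S²⁺ still has 4 valence electrons.
Pulling an electron out of a noble-gas core costs far more than removing a remaining valence electron, so Na sits at the high end of IE_3.
Valence configurations: N²⁺ [He]2s²2p¹, O²⁺ [He]2s²2p², S²⁺ [Ne]3s²3p².
Approximate IE_3 values (kJ/mol): N 4578, O 5300, Na 6910, S 3357.
So the third ionization energies run S < N < O < Na.

S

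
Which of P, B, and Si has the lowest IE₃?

P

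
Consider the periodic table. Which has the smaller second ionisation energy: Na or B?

B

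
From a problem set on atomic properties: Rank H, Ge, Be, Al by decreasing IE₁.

H is in period 1, group 1; Be is in period 2, group 2; Al is in period 3, group 13; Ge is in period 4, group 14.
Removing the outermost electron gets harder across a period and easier down a group.
These sit on a diagonal, where the across-period and down-group effects partly cancel.
Ge > Al: period and group pull opposite ways; the across-period shift dominates (762 vs 578 kJ/mol).
Be > Ge: the two effects oppose for this pair; the down-group effect wins (900 vs 762 kJ/mol).
H > Be: the two effects oppose for this pair; the down-group effect wins (1312 vs 900 kJ/mol).
For reference (kJ/mol): H 1312, Be 900, Al 578, Ge 762.
So from highest to lowest: H > Be > Ge > Al.

H > Be > Ge > Al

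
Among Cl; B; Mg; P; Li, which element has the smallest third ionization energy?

After 2 electrons have been removed, what remains? Cl²⁺ still has 5 valence electrons; B²⁺ still has 1 valence electron; Mg²⁺ is the bare [Ne] core; P²⁺ still has 3 valence electrons; Li²⁺ is already 1 electron into the core.
Breaking into a closed-shell core is much more expensive than removing a leftover valence electron — Mg and Li have the largest IE_3 here.
Valence configurations: Cl²⁺ [Ne]3s²3p³, B²⁺ [He]2s¹, P²⁺ [Ne]3s²3p¹.
The numbers (kJ/mol): Cl 3822, B 3660, Mg 7733, P 2914, Li 11815.
Overall IE_3 order: P < B < Cl < Mg < Li.

P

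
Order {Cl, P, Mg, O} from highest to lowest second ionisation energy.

O, Cl, P, Mg

IE_2 is the cost of taking one more electron from the +1 cation: Cl⁺ still has 6 valence electrons; P⁺ still has 4 valence electrons; Mg⁺ still has 1 valence electron; O⁺ still has 5 valence electrons.
All are still removing valence electrons, so compare the +1 ions as you would atoms: IE_2 generally rises across a period (higher Z_eff) and falls down a group (larger shell), subject to the usual subshell exceptions.
Valence configurations: Cl⁺ [Ne]3s²3p⁴, P⁺ [Ne]3s²3p², Mg⁺ [Ne]3s¹, O⁺ [He]2s²2p³.
The numbers (kJ/mol): Cl 2298, P 1907, Mg 1451, O 3388.
Putting it together, IE_2: Mg < P < Cl < O.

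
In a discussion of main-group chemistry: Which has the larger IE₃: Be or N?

Be

After 2 electrons have been removed, what remains? Be²⁺ is the bare [He] core; N²⁺ still has 3 valence electrons.
Core electrons are held far more tightly than valence electrons, so Be tops the IE_3 order.
The numbers (kJ/mol): Be 14849, N 4578.
Hence IE_3: N < Be.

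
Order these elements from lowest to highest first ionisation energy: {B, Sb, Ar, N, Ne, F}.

B, Sb, N, Ar, F, Ne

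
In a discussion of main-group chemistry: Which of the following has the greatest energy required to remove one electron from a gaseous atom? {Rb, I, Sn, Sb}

Rb is in period 5, group 1; Sn is in period 5, group 14; Sb is in period 5, group 15; I is in period 5, group 17.
IE₁ increases left→right with effective nuclear charge and decreases top→bottom as the valence shell moves farther out.
All lie in period 5, so first ionization energy increases left to right.
The greatest energy required to remove one electron from a gaseous atom among these belongs to I.

I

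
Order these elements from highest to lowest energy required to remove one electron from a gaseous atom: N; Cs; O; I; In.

N is in period 2, group 15; O is in period 2, group 16; In is in period 5, group 13; I is in period 5, group 17; Cs is in period 6, group 1.
IE₁ increases left→right with effective nuclear charge and decreases top→bottom as the valence shell moves farther out.
Here both period and group differ, so the two effects have to be weighed against each other.
In > Cs: both effects reinforce here, so In is clearly the higher of the two.
I > In: both are in period 5; the period trend gives I the larger value.
O > I: the two effects oppose for this pair; the down-group effect wins (1314 vs 1008 kJ/mol).
N > O: this pair runs against the simple trend — see the exception note.
Note the exception: N has a higher first ionization energy than O, contrary to the simple trend — pairing an electron in O's 2p⁴ costs repulsion energy, so O ionizes more easily than half-filled N (2p³).
Tabulated first ionization energy (kJ/mol): N 1402, O 1314, In 558, I 1008, Cs 376.
So from highest to lowest: N > O > I > In > Cs.

N > O > I > In > Cs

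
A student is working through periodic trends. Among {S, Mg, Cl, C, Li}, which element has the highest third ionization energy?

IE_3 is the cost of taking one more electron from the +2 cation: S²⁺ still has 4 valence electrons; Mg²⁺ is the bare [Ne] core; Cl²⁺ still has 5 valence electrons; C²⁺ still has 2 valence electrons; Li²⁺ is already 1 electron into the core.
Pulling an electron out of a noble-gas core costs far more than removing a remaining valence electron, so Mg and Li sit at the high end of IE_3.
Valence configurations: S²⁺ [Ne]3s²3p², Cl²⁺ [Ne]3s²3p³, C²⁺ [He]2s².
Approximate IE_3 values (kJ/mol): S 3357, Mg 7733, Cl 3822, C 4620, Li 11815.
Overall IE_3 order: S < Cl < C < Mg < Li.

Li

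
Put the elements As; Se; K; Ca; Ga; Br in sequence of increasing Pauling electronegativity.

K, Ca, Ga, As, Se, Br

K is in period 4, group 1; Ca is in period 4, group 2; Ga is in period 4, group 13; As is in period 4, group 15; Se is in period 4, group 16; Br is in period 4, group 17.
EN rises left→right (higher Z_eff, smaller atoms) and falls top→bottom (larger, more shielded atoms).
All lie in period 4, so electronegativity increases left to right.
So from lowest to highest: K < Ca < Ga < As < Se < Br.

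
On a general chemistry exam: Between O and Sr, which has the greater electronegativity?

O

EN rises left→right (higher Z_eff, smaller atoms) and falls top→bottom (larger, more shielded atoms).
Here both period and group differ, so the two effects have to be weighed against each other.
O > Sr: both effects reinforce here, so O is clearly the higher of the two.
Tabulated electronegativity (Pauling): O 3.44, Sr 0.95.
So O has the greater electronegativity (O > Sr).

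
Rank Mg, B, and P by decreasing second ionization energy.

After 1 electron has been removed, what remains? Mg⁺ still has 1 valence electron; B⁺ still has 2 valence electrons; P⁺ still has 4 valence electrons.
All are still removing valence electrons, so compare the +1 ions as you would atoms: IE_2 generally rises across a period (higher Z_eff) and falls down a group (larger shell), subject to the usual subshell exceptions.
Valence configurations: Mg⁺ [Ne]3s¹, B⁺ [He]2s², P⁺ [Ne]3s²3p².
Approximate IE_2 values (kJ/mol): Mg 1451, B 2427, P 1907.
So the second ionization energies run Mg < P < B.

B > P > Mg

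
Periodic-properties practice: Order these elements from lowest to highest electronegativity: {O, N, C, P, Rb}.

C is in period 2, group 14; N is in period 2, group 15; O is in period 2, group 16; P is in period 3, group 15; Rb is in period 5, group 1.
Electronegativity increases across a period and decreases down a group, tracking effective nuclear charge and atomic size.
Neither a single period nor a single group — weigh both effects.
P > Rb: both effects reinforce here, so P is clearly the higher of the two.
C > P: the two effects oppose for this pair; the down-group effect wins (2.55 vs 2.19).
N > C: N lies to the right of C in period 2, so the across-period effect alone puts N higher.
O > N: O lies to the right of N in period 2, so the across-period effect alone puts O higher.
Tabulated electronegativity (Pauling): C 2.55, N 3.04, O 3.44, P 2.19, Rb 0.82.
So from lowest to highest: Rb < P < C < N < O.

Rb < P < C < N < O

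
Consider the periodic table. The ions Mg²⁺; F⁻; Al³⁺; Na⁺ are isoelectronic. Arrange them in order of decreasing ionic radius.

F⁻, Na⁺, Mg²⁺, Al³⁺

All of these have 10 electrons, so size is governed by nuclear charge alone: the more protons, the stronger the pull on the same electron cloud, and the smaller the ion.
Nuclear charges: Al³⁺ (Z=13), Mg²⁺ (Z=12), Na⁺ (Z=11), F⁻ (Z=9).
Largest to smallest: F⁻ > Na⁺ > Mg²⁺ > Al³⁺.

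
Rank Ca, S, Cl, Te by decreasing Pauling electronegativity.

Cl > S > Te > Ca

S is in period 3, group 16; Cl is in period 3, group 17; Ca is in period 4, group 2; Te is in period 5, group 16.
Atoms toward the upper right of the periodic table pull bonding electrons most strongly.
Here both period and group differ, so the two effects have to be weighed against each other.
Te > Ca: period and group pull opposite ways; the across-period shift dominates (2.10 vs 1.00).
S > Te: they share group 16; the group trend gives S the larger value.
Cl > S: both are in period 3; the period trend gives Cl the larger value.
For reference (Pauling): S 2.58, Cl 3.16, Ca 1.00, Te 2.10.
So from highest to lowest: Cl > S > Te > Ca.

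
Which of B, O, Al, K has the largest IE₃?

Consider each +2 ion: B²⁺ still has 1 valence electron; O²⁺ still has 4 valence electrons; Al²⁺ still has 1 valence electron; K²⁺ is already 1 electron into the core.
Usually core removal costs more than valence removal, but here the competition is close: a tightly held n=2 valence electron can cost more to remove than an n=3 core electron, so the actual values have to decide it.
Valence configurations: B²⁺ [He]2s¹, O²⁺ [He]2s²2p², Al²⁺ [Ne]3s¹.
Approximate IE_3 values (kJ/mol): B 3660, O 5300, Al 2745, K 4420.
Hence IE_3: Al < B < K < O.

O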